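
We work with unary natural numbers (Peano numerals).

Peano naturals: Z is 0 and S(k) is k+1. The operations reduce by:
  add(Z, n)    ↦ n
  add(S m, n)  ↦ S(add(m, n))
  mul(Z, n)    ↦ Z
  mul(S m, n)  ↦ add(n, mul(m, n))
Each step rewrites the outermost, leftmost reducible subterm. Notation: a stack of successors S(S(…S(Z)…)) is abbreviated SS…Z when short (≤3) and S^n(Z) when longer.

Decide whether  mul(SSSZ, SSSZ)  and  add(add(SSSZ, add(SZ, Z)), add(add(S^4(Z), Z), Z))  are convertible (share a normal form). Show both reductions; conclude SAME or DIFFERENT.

Term A:
  start: mul(SSSZ, SSSZ)
  [1] add(SSSZ, mul(SSZ, SSSZ))
  [2] S(add(SSZ, mul(SSZ, SSSZ)))
  [3] S(S(add(SZ, mul(SSZ, SSSZ))))
  [4] S(S(S(add(Z, mul(SSZ, SSSZ)))))
  [5] S(S(S(mul(SSZ, SSSZ))))
  [6] S(S(S(add(SSSZ, mul(SZ, SSSZ)))))
  [7] S(S(S(S(add(SSZ, mul(SZ, SSSZ))))))
  [8] S(S(S(S(S(add(SZ, mul(SZ, SSSZ)))))))
  [9] S(S(S(S(S(S(add(Z, mul(SZ, SSSZ))))))))
  [10] S(S(S(S(S(S(mul(SZ, SSSZ)))))))
  [11] S(S(S(S(S(S(add(SSSZ, mul(Z, SSSZ))))))))
  [12] S(S(S(S(S(S(S(add(SSZ, mul(Z, SSSZ)))))))))
  [13] S(S(S(S(S(S(S(S(add(SZ, mul(Z, SSSZ))))))))))
  [14] S(S(S(S(S(S(S(S(S(add(Z, mul(Z, SSSZ)))))))))))
  [15] S(S(S(S(S(S(S(S(S(mul(Z, SSSZ))))))))))
  [16] S^9(Z)

Term B:
  start: add(add(SSSZ, add(SZ, Z)), add(add(S^4(Z), Z), Z))
  [1] add(S(add(SSZ, add(SZ, Z))), add(add(S^4(Z), Z), Z))
  [2] S(add(add(SSZ, add(SZ, Z)), add(add(S^4(Z), Z), Z)))
  [3] S(add(S(add(SZ, add(SZ, Z))), add(add(S^4(Z), Z), Z)))
  [4] S(S(add(add(SZ, add(SZ, Z)), add(add(S^4(Z), Z), Z))))
  [5] S(S(add(S(add(Z, add(SZ, Z))), add(add(S^4(Z), Z), Z))))
  [6] S(S(S(add(add(Z, add(SZ, Z)), add(add(S^4(Z), Z), Z)))))
  [7] S(S(S(add(add(SZ, Z), add(add(S^4(Z), Z), Z)))))
  [8] S(S(S(add(S(add(Z, Z)), add(add(S^4(Z), Z), Z)))))
  [9] S(S(S(S(add(add(Z, Z), add(add(S^4(Z), Z), Z))))))
  [10] S(S(S(S(add(Z, add(add(S^4(Z), Z), Z))))))
  [11] S(S(S(S(add(add(S^4(Z), Z), Z)))))
  [12] S(S(S(S(add(S(add(SSSZ, Z)), Z)))))
  [13] S(S(S(S(S(add(add(SSSZ, Z), Z))))))
  [14] S(S(S(S(S(add(S(add(SSZ, Z)), Z))))))
  [15] S(S(S(S(S(S(add(add(SSZ, Z), Z)))))))
  [16] S(S(S(S(S(S(add(S(add(SZ, Z)), Z)))))))
  [17] S(S(S(S(S(S(S(add(add(SZ, Z), Z))))))))
  [18] S(S(S(S(S(S(S(add(S(add(Z, Z)), Z))))))))
  [19] S(S(S(S(S(S(S(S(add(add(Z, Z), Z)))))))))
  [20] S(S(S(S(S(S(S(S(add(Z, Z)))))))))
  [21] S^8(Z)

Answer: DIFFERENT — A ⇓ S^9(Z), B ⇓ S^8(Z)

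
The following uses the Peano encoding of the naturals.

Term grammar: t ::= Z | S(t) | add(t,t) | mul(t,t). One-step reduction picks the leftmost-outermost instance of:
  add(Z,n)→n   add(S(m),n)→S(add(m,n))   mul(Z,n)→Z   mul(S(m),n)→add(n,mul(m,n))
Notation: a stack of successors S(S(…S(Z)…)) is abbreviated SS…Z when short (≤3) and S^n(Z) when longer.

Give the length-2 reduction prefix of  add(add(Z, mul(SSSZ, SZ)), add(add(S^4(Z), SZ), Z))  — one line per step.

  start: add(add(Z, mul(SSSZ, SZ)), add(add(S^4(Z), SZ), Z))
  [1] add(mul(SSSZ, SZ), add(add(S^4(Z), SZ), Z))
  [2] add(add(SZ, mul(SSZ, SZ)), add(add(S^4(Z), SZ), Z))

Answer: after 2 steps: add(add(SZ, mul(SSZ, SZ)), add(add(S^4(Z), SZ), Z))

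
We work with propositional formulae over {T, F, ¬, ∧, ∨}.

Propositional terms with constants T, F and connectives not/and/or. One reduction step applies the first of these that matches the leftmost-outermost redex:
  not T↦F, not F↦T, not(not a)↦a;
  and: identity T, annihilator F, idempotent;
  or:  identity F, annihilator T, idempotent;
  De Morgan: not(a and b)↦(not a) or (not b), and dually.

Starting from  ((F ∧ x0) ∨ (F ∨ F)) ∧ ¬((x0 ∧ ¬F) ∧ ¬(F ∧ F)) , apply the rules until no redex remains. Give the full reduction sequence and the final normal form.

Answer: normal form = F  (in 4 steps)

Reduction:
  start: ((F ∧ x0) ∨ (F ∨ F)) ∧ ¬((x0 ∧ ¬F) ∧ ¬(F ∧ F))
  [1] (F ∨ (F ∨ F)) ∧ ¬((x0 ∧ ¬F) ∧ ¬(F ∧ F))
  [2] (F ∨ F) ∧ ¬((x0 ∧ ¬F) ∧ ¬(F ∧ F))
  [3] F ∧ ¬((x0 ∧ ¬F) ∧ ¬(F ∧ F))
  [4] F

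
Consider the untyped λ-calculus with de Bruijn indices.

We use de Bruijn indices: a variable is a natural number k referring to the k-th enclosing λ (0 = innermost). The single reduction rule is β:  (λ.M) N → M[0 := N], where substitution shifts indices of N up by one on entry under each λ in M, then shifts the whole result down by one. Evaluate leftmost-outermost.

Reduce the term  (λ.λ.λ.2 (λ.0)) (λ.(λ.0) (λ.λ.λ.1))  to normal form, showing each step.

  start: (λ.λ.λ.2 (λ.0)) (λ.(λ.0) (λ.λ.λ.1))
  [1] λ.λ.(λ.(λ.0) (λ.λ.λ.1)) (λ.0)
  [2] λ.λ.(λ.0) (λ.λ.λ.1)
  [3] λ.λ.λ.λ.λ.1

Answer: normal form = λ.λ.λ.λ.λ.1  (in 3 steps)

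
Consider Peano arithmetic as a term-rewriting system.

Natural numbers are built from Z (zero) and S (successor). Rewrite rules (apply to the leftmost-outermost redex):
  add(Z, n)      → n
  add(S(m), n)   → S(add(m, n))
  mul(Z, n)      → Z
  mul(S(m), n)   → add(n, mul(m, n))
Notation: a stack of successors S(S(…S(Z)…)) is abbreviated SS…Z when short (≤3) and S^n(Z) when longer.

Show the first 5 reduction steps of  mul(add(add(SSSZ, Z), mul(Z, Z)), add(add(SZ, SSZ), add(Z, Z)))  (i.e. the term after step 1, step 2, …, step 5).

Answer: after 5 steps: add(S(add(add(Z, SSZ), add(Z, Z))), mul(add(add(SSZ, Z), mul(Z, Z)), add(add(SZ, SSZ), add(Z, Z))))

Working:
  start: mul(add(add(SSSZ, Z), mul(Z, Z)), add(add(SZ, SSZ), add(Z, Z)))
  step 1: mul(add(S(add(SSZ, Z)), mul(Z, Z)), add(add(SZ, SSZ), add(Z, Z)))
  step 2: mul(S(add(add(SSZ, Z), mul(Z, Z))), add(add(SZ, SSZ), add(Z, Z)))
  step 3: add(add(add(SZ, SSZ), add(Z, Z)), mul(add(add(SSZ, Z), mul(Z, Z)), add(add(SZ, SSZ), add(Z, Z))))
  step 4: add(add(S(add(Z, SSZ)), add(Z, Z)), mul(add(add(SSZ, Z), mul(Z, Z)), add(add(SZ, SSZ), add(Z, Z))))
  step 5: add(S(add(add(Z, SSZ), add(Z, Z))), mul(add(add(SSZ, Z), mul(Z, Z)), add(add(SZ, SSZ), add(Z, Z))))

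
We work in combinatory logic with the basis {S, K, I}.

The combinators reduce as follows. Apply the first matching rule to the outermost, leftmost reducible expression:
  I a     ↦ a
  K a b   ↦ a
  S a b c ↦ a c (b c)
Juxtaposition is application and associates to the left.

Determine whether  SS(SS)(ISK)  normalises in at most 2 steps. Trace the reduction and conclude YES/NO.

  start: SS(SS)(ISK)
  →1  S(ISK)(SS(ISK))
  →2  S(SK)(SS(ISK))

Answer: NO — after 2 steps the term is S(SK)(SS(ISK)), not yet normal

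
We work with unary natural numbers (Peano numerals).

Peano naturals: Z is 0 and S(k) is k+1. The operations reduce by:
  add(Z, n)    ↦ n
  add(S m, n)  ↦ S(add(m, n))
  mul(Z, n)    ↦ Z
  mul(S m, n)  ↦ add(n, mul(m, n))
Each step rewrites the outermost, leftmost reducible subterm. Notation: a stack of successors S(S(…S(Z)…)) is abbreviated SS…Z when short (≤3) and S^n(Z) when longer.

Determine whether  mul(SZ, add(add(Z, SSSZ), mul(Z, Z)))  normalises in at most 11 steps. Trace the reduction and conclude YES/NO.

Answer: NO — after 11 steps the term is S(S(S(mul(Z, add(add(Z, SSSZ), mul(Z, Z)))))), not yet normal

Derivation:
  start: mul(SZ, add(add(Z, SSSZ), mul(Z, Z)))
  step 1: add(add(add(Z, SSSZ), mul(Z, Z)), mul(Z, add(add(Z, SSSZ), mul(Z, Z))))
  step 2: add(add(SSSZ, mul(Z, Z)), mul(Z, add(add(Z, SSSZ), mul(Z, Z))))
  step 3: add(S(add(SSZ, mul(Z, Z))), mul(Z, add(add(Z, SSSZ), mul(Z, Z))))
  step 4: S(add(add(SSZ, mul(Z, Z)), mul(Z, add(add(Z, SSSZ), mul(Z, Z)))))
  step 5: S(add(S(add(SZ, mul(Z, Z))), mul(Z, add(add(Z, SSSZ), mul(Z, Z)))))
  step 6: S(S(add(add(SZ, mul(Z, Z)), mul(Z, add(add(Z, SSSZ), mul(Z, Z))))))
  step 7: S(S(add(S(add(Z, mul(Z, Z))), mul(Z, add(add(Z, SSSZ), mul(Z, Z))))))
  step 8: S(S(S(add(add(Z, mul(Z, Z)), mul(Z, add(add(Z, SSSZ), mul(Z, Z)))))))
  step 9: S(S(S(add(mul(Z, Z), mul(Z, add(add(Z, SSSZ), mul(Z, Z)))))))
  step 10: S(S(S(add(Z, mul(Z, add(add(Z, SSSZ), mul(Z, Z)))))))
  step 11: S(S(S(mul(Z, add(add(Z, SSSZ), mul(Z, Z))))))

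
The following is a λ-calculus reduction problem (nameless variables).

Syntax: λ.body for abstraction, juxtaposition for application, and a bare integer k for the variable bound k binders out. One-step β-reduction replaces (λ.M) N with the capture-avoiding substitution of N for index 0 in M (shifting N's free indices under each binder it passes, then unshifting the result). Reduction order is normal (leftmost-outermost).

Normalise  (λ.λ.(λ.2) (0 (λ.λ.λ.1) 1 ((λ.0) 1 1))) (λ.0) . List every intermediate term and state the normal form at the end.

Answer: normal form = λ.λ.0  (in 2 steps)

Derivation:
  start: (λ.λ.(λ.2) (0 (λ.λ.λ.1) 1 ((λ.0) 1 1))) (λ.0)
  [1] λ.(λ.λ.0) (0 (λ.λ.λ.1) (λ.0) ((λ.0) (λ.0) (λ.0)))
  [2] λ.λ.0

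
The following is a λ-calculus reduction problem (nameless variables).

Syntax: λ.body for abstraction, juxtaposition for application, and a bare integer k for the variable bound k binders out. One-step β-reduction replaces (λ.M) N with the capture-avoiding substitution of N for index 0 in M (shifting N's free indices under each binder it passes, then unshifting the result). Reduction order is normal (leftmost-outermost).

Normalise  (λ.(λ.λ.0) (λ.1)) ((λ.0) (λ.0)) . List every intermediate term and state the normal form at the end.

  start: (λ.(λ.λ.0) (λ.1)) ((λ.0) (λ.0))
  step 1: (λ.λ.0) (λ.(λ.0) (λ.0))
  step 2: λ.0

Answer: normal form = λ.0  (in 2 steps)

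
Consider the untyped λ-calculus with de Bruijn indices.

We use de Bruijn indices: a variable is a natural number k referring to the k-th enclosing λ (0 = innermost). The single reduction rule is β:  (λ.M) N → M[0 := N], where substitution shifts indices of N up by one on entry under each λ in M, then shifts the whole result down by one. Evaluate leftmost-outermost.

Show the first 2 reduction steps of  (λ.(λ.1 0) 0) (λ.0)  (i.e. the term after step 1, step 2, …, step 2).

  start: (λ.(λ.1 0) 0) (λ.0)
  [1] (λ.(λ.0) 0) (λ.0)
  [2] (λ.0) (λ.0)

Answer: after 2 steps: (λ.0) (λ.0)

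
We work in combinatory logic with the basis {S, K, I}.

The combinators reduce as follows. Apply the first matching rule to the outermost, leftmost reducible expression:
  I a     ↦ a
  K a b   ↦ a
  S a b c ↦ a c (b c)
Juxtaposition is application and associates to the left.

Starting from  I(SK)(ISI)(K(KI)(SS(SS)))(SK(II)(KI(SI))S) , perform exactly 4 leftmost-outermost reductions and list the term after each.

  start: I(SK)(ISI)(K(KI)(SS(SS)))(SK(II)(KI(SI))S)
  step 1: SK(ISI)(K(KI)(SS(SS)))(SK(II)(KI(SI))S)
  step 2: K(K(KI)(SS(SS)))(ISI(K(KI)(SS(SS))))(SK(II)(KI(SI))S)
  step 3: K(KI)(SS(SS))(SK(II)(KI(SI))S)
  step 4: KI(SK(II)(KI(SI))S)

Answer: after 4 steps: KI(SK(II)(KI(SI))S)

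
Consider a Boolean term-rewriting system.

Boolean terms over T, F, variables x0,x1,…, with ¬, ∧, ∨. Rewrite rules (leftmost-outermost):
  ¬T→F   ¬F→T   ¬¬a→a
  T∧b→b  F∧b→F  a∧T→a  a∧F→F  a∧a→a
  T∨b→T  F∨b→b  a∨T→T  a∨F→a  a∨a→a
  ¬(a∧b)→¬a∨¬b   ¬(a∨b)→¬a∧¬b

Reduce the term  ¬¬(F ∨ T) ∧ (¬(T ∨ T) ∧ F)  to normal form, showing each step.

Answer: normal form = F  (in 4 steps)

Working:
  start: ¬¬(F ∨ T) ∧ (¬(T ∨ T) ∧ F)
  →1  (F ∨ T) ∧ (¬(T ∨ T) ∧ F)
  →2  T ∧ (¬(T ∨ T) ∧ F)
  →3  ¬(T ∨ T) ∧ F
  →4  F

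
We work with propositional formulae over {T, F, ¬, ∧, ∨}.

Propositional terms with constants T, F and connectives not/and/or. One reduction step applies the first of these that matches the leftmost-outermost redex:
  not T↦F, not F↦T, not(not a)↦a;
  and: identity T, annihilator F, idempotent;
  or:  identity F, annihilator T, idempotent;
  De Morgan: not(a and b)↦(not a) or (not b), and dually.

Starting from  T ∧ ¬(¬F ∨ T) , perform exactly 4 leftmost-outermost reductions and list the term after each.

Answer: after 4 steps: F

Derivation:
  start: T ∧ ¬(¬F ∨ T)
  step 1: ¬(¬F ∨ T)
  step 2: ¬¬F ∧ ¬T
  step 3: F ∧ ¬T
  step 4: F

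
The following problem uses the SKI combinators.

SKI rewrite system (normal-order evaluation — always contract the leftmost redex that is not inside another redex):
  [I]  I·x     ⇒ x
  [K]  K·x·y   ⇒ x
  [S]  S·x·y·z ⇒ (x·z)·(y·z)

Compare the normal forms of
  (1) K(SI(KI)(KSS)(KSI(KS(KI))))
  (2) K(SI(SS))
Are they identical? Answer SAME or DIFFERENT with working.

Term A:
  start: K(SI(KI)(KSS)(KSI(KS(KI))))
  step 1: K(I(KSS)(KI(KSS))(KSI(KS(KI))))
  step 2: K(KSS(KI(KSS))(KSI(KS(KI))))
  step 3: K(S(KI(KSS))(KSI(KS(KI))))
  step 4: K(SI(KSI(KS(KI))))
  step 5: K(SI(S(KS(KI))))
  step 6: K(SI(SS))

Term B:
  start: K(SI(SS))

Answer: SAME — A ⇓ K(SI(SS)), B ⇓ K(SI(SS))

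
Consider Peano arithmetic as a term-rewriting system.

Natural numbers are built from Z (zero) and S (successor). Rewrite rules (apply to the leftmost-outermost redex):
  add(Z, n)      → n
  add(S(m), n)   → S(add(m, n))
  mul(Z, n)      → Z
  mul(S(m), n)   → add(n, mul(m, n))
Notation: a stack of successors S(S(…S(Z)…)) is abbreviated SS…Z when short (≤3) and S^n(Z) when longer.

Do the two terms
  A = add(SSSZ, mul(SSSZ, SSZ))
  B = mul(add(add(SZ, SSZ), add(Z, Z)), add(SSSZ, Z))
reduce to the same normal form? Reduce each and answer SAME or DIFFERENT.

Term A:
  start: add(SSSZ, mul(SSSZ, SSZ))
  [1] S(add(SSZ, mul(SSSZ, SSZ)))
  [2] S(S(add(SZ, mul(SSSZ, SSZ))))
  [3] S(S(S(add(Z, mul(SSSZ, SSZ)))))
  [4] S(S(S(mul(SSSZ, SSZ))))
  [5] S(S(S(add(SSZ, mul(SSZ, SSZ)))))
  [6] S(S(S(S(add(SZ, mul(SSZ, SSZ))))))
  [7] S(S(S(S(S(add(Z, mul(SSZ, SSZ)))))))
  [8] S(S(S(S(S(mul(SSZ, SSZ))))))
  [9] S(S(S(S(S(add(SSZ, mul(SZ, SSZ)))))))
  [10] S(S(S(S(S(S(add(SZ, mul(SZ, SSZ))))))))
  [11] S(S(S(S(S(S(S(add(Z, mul(SZ, SSZ)))))))))
  [12] S(S(S(S(S(S(S(mul(SZ, SSZ))))))))
  [13] S(S(S(S(S(S(S(add(SSZ, mul(Z, SSZ)))))))))
  [14] S(S(S(S(S(S(S(S(add(SZ, mul(Z, SSZ))))))))))
  [15] S(S(S(S(S(S(S(S(S(add(Z, mul(Z, SSZ)))))))))))
  [16] S(S(S(S(S(S(S(S(S(mul(Z, SSZ))))))))))
  [17] S^9(Z)

Term B:
  start: mul(add(add(SZ, SSZ), add(Z, Z)), add(SSSZ, Z))
  [1] mul(add(S(add(Z, SSZ)), add(Z, Z)), add(SSSZ, Z))
  [2] mul(S(add(add(Z, SSZ), add(Z, Z))), add(SSSZ, Z))
  [3] add(add(SSSZ, Z), mul(add(add(Z, SSZ), add(Z, Z)), add(SSSZ, Z)))
  [4] add(S(add(SSZ, Z)), mul(add(add(Z, SSZ), add(Z, Z)), add(SSSZ, Z)))
  [5] S(add(add(SSZ, Z), mul(add(add(Z, SSZ), add(Z, Z)), add(SSSZ, Z))))
  [6] S(add(S(add(SZ, Z)), mul(add(add(Z, SSZ), add(Z, Z)), add(SSSZ, Z))))
  [7] S(S(add(add(SZ, Z), mul(add(add(Z, SSZ), add(Z, Z)), add(SSSZ, Z)))))
  [8] S(S(add(S(add(Z, Z)), mul(add(add(Z, SSZ), add(Z, Z)), add(SSSZ, Z)))))
  [9] S(S(S(add(add(Z, Z), mul(add(add(Z, SSZ), add(Z, Z)), add(SSSZ, Z))))))
  [10] S(S(S(add(Z, mul(add(add(Z, SSZ), add(Z, Z)), add(SSSZ, Z))))))
  [11] S(S(S(mul(add(add(Z, SSZ), add(Z, Z)), add(SSSZ, Z)))))
  [12] S(S(S(mul(add(SSZ, add(Z, Z)), add(SSSZ, Z)))))
  [13] S(S(S(mul(S(add(SZ, add(Z, Z))), add(SSSZ, Z)))))
  [14] S(S(S(add(add(SSSZ, Z), mul(add(SZ, add(Z, Z)), add(SSSZ, Z))))))
  [15] S(S(S(add(S(add(SSZ, Z)), mul(add(SZ, add(Z, Z)), add(SSSZ, Z))))))
  [16] S(S(S(S(add(add(SSZ, Z), mul(add(SZ, add(Z, Z)), add(SSSZ, Z)))))))
  [17] S(S(S(S(add(S(add(SZ, Z)), mul(add(SZ, add(Z, Z)), add(SSSZ, Z)))))))
  [18] S(S(S(S(S(add(add(SZ, Z), mul(add(SZ, add(Z, Z)), add(SSSZ, Z))))))))
  [19] S(S(S(S(S(add(S(add(Z, Z)), mul(add(SZ, add(Z, Z)), add(SSSZ, Z))))))))
  [20] S(S(S(S(S(S(add(add(Z, Z), mul(add(SZ, add(Z, Z)), add(SSSZ, Z)))))))))
  [21] S(S(S(S(S(S(add(Z, mul(add(SZ, add(Z, Z)), add(SSSZ, Z)))))))))
  [22] S(S(S(S(S(S(mul(add(SZ, add(Z, Z)), add(SSSZ, Z))))))))
  [23] S(S(S(S(S(S(mul(S(add(Z, add(Z, Z))), add(SSSZ, Z))))))))
  [24] S(S(S(S(S(S(add(add(SSSZ, Z), mul(add(Z, add(Z, Z)), add(SSSZ, Z)))))))))
  [25] S(S(S(S(S(S(add(S(add(SSZ, Z)), mul(add(Z, add(Z, Z)), add(SSSZ, Z)))))))))
  [26] S(S(S(S(S(S(S(add(add(SSZ, Z), mul(add(Z, add(Z, Z)), add(SSSZ, Z))))))))))
  [27] S(S(S(S(S(S(S(add(S(add(SZ, Z)), mul(add(Z, add(Z, Z)), add(SSSZ, Z))))))))))
  [28] S(S(S(S(S(S(S(S(add(add(SZ, Z), mul(add(Z, add(Z, Z)), add(SSSZ, Z)))))))))))
  [29] S(S(S(S(S(S(S(S(add(S(add(Z, Z)), mul(add(Z, add(Z, Z)), add(SSSZ, Z)))))))))))
  [30] S(S(S(S(S(S(S(S(S(add(add(Z, Z), mul(add(Z, add(Z, Z)), add(SSSZ, Z))))))))))))
  [31] S(S(S(S(S(S(S(S(S(add(Z, mul(add(Z, add(Z, Z)), add(SSSZ, Z))))))))))))
  [32] S(S(S(S(S(S(S(S(S(mul(add(Z, add(Z, Z)), add(SSSZ, Z)))))))))))
  [33] S(S(S(S(S(S(S(S(S(mul(add(Z, Z), add(SSSZ, Z)))))))))))
  [34] S(S(S(S(S(S(S(S(S(mul(Z, add(SSSZ, Z)))))))))))
  [35] S^9(Z)

Answer: SAME — A ⇓ S^9(Z), B ⇓ S^9(Z)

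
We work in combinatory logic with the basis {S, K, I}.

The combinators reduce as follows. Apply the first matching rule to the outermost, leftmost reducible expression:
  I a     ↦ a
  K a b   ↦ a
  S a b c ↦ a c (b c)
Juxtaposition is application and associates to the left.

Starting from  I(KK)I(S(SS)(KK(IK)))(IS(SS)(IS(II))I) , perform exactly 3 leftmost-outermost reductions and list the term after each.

Answer: after 3 steps: S(SS)(KK(IK))

Reduction:
  start: I(KK)I(S(SS)(KK(IK)))(IS(SS)(IS(II))I)
  [1] KKI(S(SS)(KK(IK)))(IS(SS)(IS(II))I)
  [2] K(S(SS)(KK(IK)))(IS(SS)(IS(II))I)
  [3] S(SS)(KK(IK))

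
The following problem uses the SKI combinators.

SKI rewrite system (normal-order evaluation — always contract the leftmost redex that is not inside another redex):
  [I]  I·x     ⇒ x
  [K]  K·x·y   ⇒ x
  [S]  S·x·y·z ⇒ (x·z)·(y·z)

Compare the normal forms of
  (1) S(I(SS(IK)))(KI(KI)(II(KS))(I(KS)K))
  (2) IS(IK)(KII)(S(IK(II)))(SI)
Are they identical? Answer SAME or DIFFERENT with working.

Term A:
  start: S(I(SS(IK)))(KI(KI)(II(KS))(I(KS)K))
  →1  S(SS(IK))(KI(KI)(II(KS))(I(KS)K))
  →2  S(SSK)(KI(KI)(II(KS))(I(KS)K))
  →3  S(SSK)(I(II(KS))(I(KS)K))
  →4  S(SSK)(II(KS)(I(KS)K))
  →5  S(SSK)(I(KS)(I(KS)K))
  →6  S(SSK)(KS(I(KS)K))
  →7  S(SSK)S

Term B:
  start: IS(IK)(KII)(S(IK(II)))(SI)
  →1  S(IK)(KII)(S(IK(II)))(SI)
  →2  IK(S(IK(II)))(KII(S(IK(II))))(SI)
  →3  K(S(IK(II)))(KII(S(IK(II))))(SI)
  →4  S(IK(II))(SI)
  →5  S(K(II))(SI)
  →6  S(KI)(SI)

Answer: DIFFERENT — A ⇓ S(SSK)S, B ⇓ S(KI)(SI)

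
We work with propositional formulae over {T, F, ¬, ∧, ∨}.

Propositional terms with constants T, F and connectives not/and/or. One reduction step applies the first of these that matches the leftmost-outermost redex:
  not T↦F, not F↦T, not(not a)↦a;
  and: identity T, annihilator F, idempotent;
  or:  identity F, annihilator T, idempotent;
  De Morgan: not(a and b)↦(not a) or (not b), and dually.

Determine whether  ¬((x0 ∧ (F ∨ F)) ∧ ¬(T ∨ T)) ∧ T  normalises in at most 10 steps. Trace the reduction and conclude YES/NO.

  start: ¬((x0 ∧ (F ∨ F)) ∧ ¬(T ∨ T)) ∧ T
  →1  ¬((x0 ∧ (F ∨ F)) ∧ ¬(T ∨ T))
  →2  ¬(x0 ∧ (F ∨ F)) ∨ ¬¬(T ∨ T)
  →3  (¬x0 ∨ ¬(F ∨ F)) ∨ ¬¬(T ∨ T)
  →4  (¬x0 ∨ (¬F ∧ ¬F)) ∨ ¬¬(T ∨ T)
  →5  (¬x0 ∨ ¬F) ∨ ¬¬(T ∨ T)
  →6  (¬x0 ∨ T) ∨ ¬¬(T ∨ T)
  →7  T ∨ ¬¬(T ∨ T)
  →8  T

Answer: YES — reaches normal form T in 8 ≤ 10 steps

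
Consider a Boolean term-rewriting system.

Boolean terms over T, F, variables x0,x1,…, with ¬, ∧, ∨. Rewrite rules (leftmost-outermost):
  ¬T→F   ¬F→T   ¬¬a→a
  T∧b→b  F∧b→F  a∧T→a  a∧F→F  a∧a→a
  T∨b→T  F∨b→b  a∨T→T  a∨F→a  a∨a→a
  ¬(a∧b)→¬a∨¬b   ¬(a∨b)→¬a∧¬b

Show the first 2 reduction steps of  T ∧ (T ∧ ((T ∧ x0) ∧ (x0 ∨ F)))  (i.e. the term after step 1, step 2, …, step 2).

  start: T ∧ (T ∧ ((T ∧ x0) ∧ (x0 ∨ F)))
  [1] T ∧ ((T ∧ x0) ∧ (x0 ∨ F))
  [2] (T ∧ x0) ∧ (x0 ∨ F)

Answer: after 2 steps: (T ∧ x0) ∧ (x0 ∨ F)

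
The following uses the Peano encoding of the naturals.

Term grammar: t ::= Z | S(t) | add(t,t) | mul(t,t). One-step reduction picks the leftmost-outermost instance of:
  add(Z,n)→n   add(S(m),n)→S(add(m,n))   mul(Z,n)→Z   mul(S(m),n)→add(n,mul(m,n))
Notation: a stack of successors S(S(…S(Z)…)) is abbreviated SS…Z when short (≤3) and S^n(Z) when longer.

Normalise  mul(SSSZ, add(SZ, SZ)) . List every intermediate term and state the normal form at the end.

  start: mul(SSSZ, add(SZ, SZ))
  [1] add(add(SZ, SZ), mul(SSZ, add(SZ, SZ)))
  [2] add(S(add(Z, SZ)), mul(SSZ, add(SZ, SZ)))
  [3] S(add(add(Z, SZ), mul(SSZ, add(SZ, SZ))))
  [4] S(add(SZ, mul(SSZ, add(SZ, SZ))))
  [5] S(S(add(Z, mul(SSZ, add(SZ, SZ)))))
  [6] S(S(mul(SSZ, add(SZ, SZ))))
  [7] S(S(add(add(SZ, SZ), mul(SZ, add(SZ, SZ)))))
  [8] S(S(add(S(add(Z, SZ)), mul(SZ, add(SZ, SZ)))))
  [9] S(S(S(add(add(Z, SZ), mul(SZ, add(SZ, SZ))))))
  [10] S(S(S(add(SZ, mul(SZ, add(SZ, SZ))))))
  [11] S(S(S(S(add(Z, mul(SZ, add(SZ, SZ)))))))
  [12] S(S(S(S(mul(SZ, add(SZ, SZ))))))
  [13] S(S(S(S(add(add(SZ, SZ), mul(Z, add(SZ, SZ)))))))
  [14] S(S(S(S(add(S(add(Z, SZ)), mul(Z, add(SZ, SZ)))))))
  [15] S(S(S(S(S(add(add(Z, SZ), mul(Z, add(SZ, SZ))))))))
  [16] S(S(S(S(S(add(SZ, mul(Z, add(SZ, SZ))))))))
  [17] S(S(S(S(S(S(add(Z, mul(Z, add(SZ, SZ)))))))))
  [18] S(S(S(S(S(S(mul(Z, add(SZ, SZ))))))))
  [19] S^6(Z)

Answer: normal form = S^6(Z)  (in 19 steps)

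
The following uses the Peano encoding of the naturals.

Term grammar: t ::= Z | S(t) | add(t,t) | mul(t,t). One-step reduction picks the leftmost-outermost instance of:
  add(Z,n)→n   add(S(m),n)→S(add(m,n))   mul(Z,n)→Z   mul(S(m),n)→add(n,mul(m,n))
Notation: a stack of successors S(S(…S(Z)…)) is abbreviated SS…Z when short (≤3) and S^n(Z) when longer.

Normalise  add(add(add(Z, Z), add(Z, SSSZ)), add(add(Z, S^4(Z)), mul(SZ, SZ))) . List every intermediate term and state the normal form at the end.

Answer: normal form = S^8(Z)  (in 17 steps)

Working:
  start: add(add(add(Z, Z), add(Z, SSSZ)), add(add(Z, S^4(Z)), mul(SZ, SZ)))
  step 1: add(add(Z, add(Z, SSSZ)), add(add(Z, S^4(Z)), mul(SZ, SZ)))
  step 2: add(add(Z, SSSZ), add(add(Z, S^4(Z)), mul(SZ, SZ)))
  step 3: add(SSSZ, add(add(Z, S^4(Z)), mul(SZ, SZ)))
  step 4: S(add(SSZ, add(add(Z, S^4(Z)), mul(SZ, SZ))))
  step 5: S(S(add(SZ, add(add(Z, S^4(Z)), mul(SZ, SZ)))))
  step 6: S(S(S(add(Z, add(add(Z, S^4(Z)), mul(SZ, SZ))))))
  step 7: S(S(S(add(add(Z, S^4(Z)), mul(SZ, SZ)))))
  step 8: S(S(S(add(S^4(Z), mul(SZ, SZ)))))
  step 9: S(S(S(S(add(SSSZ, mul(SZ, SZ))))))
  step 10: S(S(S(S(S(add(SSZ, mul(SZ, SZ)))))))
  step 11: S(S(S(S(S(S(add(SZ, mul(SZ, SZ))))))))
  step 12: S(S(S(S(S(S(S(add(Z, mul(SZ, SZ)))))))))
  step 13: S(S(S(S(S(S(S(mul(SZ, SZ))))))))
  step 14: S(S(S(S(S(S(S(add(SZ, mul(Z, SZ)))))))))
  step 15: S(S(S(S(S(S(S(S(add(Z, mul(Z, SZ))))))))))
  step 16: S(S(S(S(S(S(S(S(mul(Z, SZ)))))))))
  step 17: S^8(Z)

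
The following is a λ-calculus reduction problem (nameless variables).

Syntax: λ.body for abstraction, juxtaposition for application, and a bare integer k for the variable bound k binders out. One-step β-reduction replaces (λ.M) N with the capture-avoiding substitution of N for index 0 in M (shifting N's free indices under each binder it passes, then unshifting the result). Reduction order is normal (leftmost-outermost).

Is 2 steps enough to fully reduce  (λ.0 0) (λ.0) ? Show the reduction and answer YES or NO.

Answer: YES — reaches normal form λ.0 in 2 ≤ 2 steps

Derivation:
  start: (λ.0 0) (λ.0)
  →1  (λ.0) (λ.0)
  →2  λ.0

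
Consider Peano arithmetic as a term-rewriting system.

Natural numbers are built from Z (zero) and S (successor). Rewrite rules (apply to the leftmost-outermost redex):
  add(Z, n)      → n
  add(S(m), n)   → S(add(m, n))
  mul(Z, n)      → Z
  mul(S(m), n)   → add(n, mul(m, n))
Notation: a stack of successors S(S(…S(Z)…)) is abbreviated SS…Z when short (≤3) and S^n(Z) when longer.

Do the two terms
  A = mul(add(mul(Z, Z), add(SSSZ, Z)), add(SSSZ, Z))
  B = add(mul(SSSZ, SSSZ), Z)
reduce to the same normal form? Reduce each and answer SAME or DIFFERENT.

Answer: SAME — A ⇓ S^9(Z), B ⇓ S^9(Z)

Reduction:
Term A:
  start: mul(add(mul(Z, Z), add(SSSZ, Z)), add(SSSZ, Z))
  step 1: mul(add(Z, add(SSSZ, Z)), add(SSSZ, Z))
  step 2: mul(add(SSSZ, Z), add(SSSZ, Z))
  step 3: mul(S(add(SSZ, Z)), add(SSSZ, Z))
  step 4: add(add(SSSZ, Z), mul(add(SSZ, Z), add(SSSZ, Z)))
  step 5: add(S(add(SSZ, Z)), mul(add(SSZ, Z), add(SSSZ, Z)))
  step 6: S(add(add(SSZ, Z), mul(add(SSZ, Z), add(SSSZ, Z))))
  step 7: S(add(S(add(SZ, Z)), mul(add(SSZ, Z), add(SSSZ, Z))))
  step 8: S(S(add(add(SZ, Z), mul(add(SSZ, Z), add(SSSZ, Z)))))
  step 9: S(S(add(S(add(Z, Z)), mul(add(SSZ, Z), add(SSSZ, Z)))))
  step 10: S(S(S(add(add(Z, Z), mul(add(SSZ, Z), add(SSSZ, Z))))))
  step 11: S(S(S(add(Z, mul(add(SSZ, Z), add(SSSZ, Z))))))
  step 12: S(S(S(mul(add(SSZ, Z), add(SSSZ, Z)))))
  step 13: S(S(S(mul(S(add(SZ, Z)), add(SSSZ, Z)))))
  step 14: S(S(S(add(add(SSSZ, Z), mul(add(SZ, Z), add(SSSZ, Z))))))
  step 15: S(S(S(add(S(add(SSZ, Z)), mul(add(SZ, Z), add(SSSZ, Z))))))
  step 16: S(S(S(S(add(add(SSZ, Z), mul(add(SZ, Z), add(SSSZ, Z)))))))
  step 17: S(S(S(S(add(S(add(SZ, Z)), mul(add(SZ, Z), add(SSSZ, Z)))))))
  step 18: S(S(S(S(S(add(add(SZ, Z), mul(add(SZ, Z), add(SSSZ, Z))))))))
  step 19: S(S(S(S(S(add(S(add(Z, Z)), mul(add(SZ, Z), add(SSSZ, Z))))))))
  step 20: S(S(S(S(S(S(add(add(Z, Z), mul(add(SZ, Z), add(SSSZ, Z)))))))))
  step 21: S(S(S(S(S(S(add(Z, mul(add(SZ, Z), add(SSSZ, Z)))))))))
  step 22: S(S(S(S(S(S(mul(add(SZ, Z), add(SSSZ, Z))))))))
  step 23: S(S(S(S(S(S(mul(S(add(Z, Z)), add(SSSZ, Z))))))))
  step 24: S(S(S(S(S(S(add(add(SSSZ, Z), mul(add(Z, Z), add(SSSZ, Z)))))))))
  step 25: S(S(S(S(S(S(add(S(add(SSZ, Z)), mul(add(Z, Z), add(SSSZ, Z)))))))))
  step 26: S(S(S(S(S(S(S(add(add(SSZ, Z), mul(add(Z, Z), add(SSSZ, Z))))))))))
  step 27: S(S(S(S(S(S(S(add(S(add(SZ, Z)), mul(add(Z, Z), add(SSSZ, Z))))))))))
  step 28: S(S(S(S(S(S(S(S(add(add(SZ, Z), mul(add(Z, Z), add(SSSZ, Z)))))))))))
  step 29: S(S(S(S(S(S(S(S(add(S(add(Z, Z)), mul(add(Z, Z), add(SSSZ, Z)))))))))))
  step 30: S(S(S(S(S(S(S(S(S(add(add(Z, Z), mul(add(Z, Z), add(SSSZ, Z))))))))))))
  step 31: S(S(S(S(S(S(S(S(S(add(Z, mul(add(Z, Z), add(SSSZ, Z))))))))))))
  step 32: S(S(S(S(S(S(S(S(S(mul(add(Z, Z), add(SSSZ, Z)))))))))))
  step 33: S(S(S(S(S(S(S(S(S(mul(Z, add(SSSZ, Z)))))))))))
  step 34: S^9(Z)

Term B:
  start: add(mul(SSSZ, SSSZ), Z)
  step 1: add(add(SSSZ, mul(SSZ, SSSZ)), Z)
  step 2: add(S(add(SSZ, mul(SSZ, SSSZ))), Z)
  step 3: S(add(add(SSZ, mul(SSZ, SSSZ)), Z))
  step 4: S(add(S(add(SZ, mul(SSZ, SSSZ))), Z))
  step 5: S(S(add(add(SZ, mul(SSZ, SSSZ)), Z)))
  step 6: S(S(add(S(add(Z, mul(SSZ, SSSZ))), Z)))
  step 7: S(S(S(add(add(Z, mul(SSZ, SSSZ)), Z))))
  step 8: S(S(S(add(mul(SSZ, SSSZ), Z))))
  step 9: S(S(S(add(add(SSSZ, mul(SZ, SSSZ)), Z))))
  step 10: S(S(S(add(S(add(SSZ, mul(SZ, SSSZ))), Z))))
  step 11: S(S(S(S(add(add(SSZ, mul(SZ, SSSZ)), Z)))))
  step 12: S(S(S(S(add(S(add(SZ, mul(SZ, SSSZ))), Z)))))
  step 13: S(S(S(S(S(add(add(SZ, mul(SZ, SSSZ)), Z))))))
  step 14: S(S(S(S(S(add(S(add(Z, mul(SZ, SSSZ))), Z))))))
  step 15: S(S(S(S(S(S(add(add(Z, mul(SZ, SSSZ)), Z)))))))
  step 16: S(S(S(S(S(S(add(mul(SZ, SSSZ), Z)))))))
  step 17: S(S(S(S(S(S(add(add(SSSZ, mul(Z, SSSZ)), Z)))))))
  step 18: S(S(S(S(S(S(add(S(add(SSZ, mul(Z, SSSZ))), Z)))))))
  step 19: S(S(S(S(S(S(S(add(add(SSZ, mul(Z, SSSZ)), Z))))))))
  step 20: S(S(S(S(S(S(S(add(S(add(SZ, mul(Z, SSSZ))), Z))))))))
  step 21: S(S(S(S(S(S(S(S(add(add(SZ, mul(Z, SSSZ)), Z)))))))))
  step 22: S(S(S(S(S(S(S(S(add(S(add(Z, mul(Z, SSSZ))), Z)))))))))
  step 23: S(S(S(S(S(S(S(S(S(add(add(Z, mul(Z, SSSZ)), Z))))))))))
  step 24: S(S(S(S(S(S(S(S(S(add(mul(Z, SSSZ), Z))))))))))
  step 25: S(S(S(S(S(S(S(S(S(add(Z, Z))))))))))
  step 26: S^9(Z)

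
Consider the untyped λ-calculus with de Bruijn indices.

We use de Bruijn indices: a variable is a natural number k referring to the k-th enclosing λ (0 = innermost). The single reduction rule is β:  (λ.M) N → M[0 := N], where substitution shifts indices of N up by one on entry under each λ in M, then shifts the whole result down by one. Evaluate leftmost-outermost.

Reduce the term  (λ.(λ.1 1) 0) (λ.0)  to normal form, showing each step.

Answer: normal form = λ.0  (in 3 steps)

Derivation:
  start: (λ.(λ.1 1) 0) (λ.0)
  [1] (λ.(λ.0) (λ.0)) (λ.0)
  [2] (λ.0) (λ.0)
  [3] λ.0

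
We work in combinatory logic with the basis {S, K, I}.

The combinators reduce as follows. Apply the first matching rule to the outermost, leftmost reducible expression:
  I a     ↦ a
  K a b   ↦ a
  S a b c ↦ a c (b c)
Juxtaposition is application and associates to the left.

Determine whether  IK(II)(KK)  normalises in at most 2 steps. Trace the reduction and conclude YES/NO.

  start: IK(II)(KK)
  →1  K(II)(KK)
  →2  II

Answer: NO — after 2 steps the term is II, not yet normal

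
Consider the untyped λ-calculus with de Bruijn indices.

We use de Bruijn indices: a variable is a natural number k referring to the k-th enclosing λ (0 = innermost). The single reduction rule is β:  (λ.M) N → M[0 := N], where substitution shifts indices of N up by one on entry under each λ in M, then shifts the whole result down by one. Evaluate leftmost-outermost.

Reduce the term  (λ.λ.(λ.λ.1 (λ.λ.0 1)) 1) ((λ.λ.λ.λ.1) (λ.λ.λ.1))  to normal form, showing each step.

  start: (λ.λ.(λ.λ.1 (λ.λ.0 1)) 1) ((λ.λ.λ.λ.1) (λ.λ.λ.1))
  [1] λ.(λ.λ.1 (λ.λ.0 1)) ((λ.λ.λ.λ.1) (λ.λ.λ.1))
  [2] λ.λ.(λ.λ.λ.λ.1) (λ.λ.λ.1) (λ.λ.0 1)
  [3] λ.λ.(λ.λ.λ.1) (λ.λ.0 1)
  [4] λ.λ.λ.λ.1

Answer: normal form = λ.λ.λ.λ.1  (in 4 steps)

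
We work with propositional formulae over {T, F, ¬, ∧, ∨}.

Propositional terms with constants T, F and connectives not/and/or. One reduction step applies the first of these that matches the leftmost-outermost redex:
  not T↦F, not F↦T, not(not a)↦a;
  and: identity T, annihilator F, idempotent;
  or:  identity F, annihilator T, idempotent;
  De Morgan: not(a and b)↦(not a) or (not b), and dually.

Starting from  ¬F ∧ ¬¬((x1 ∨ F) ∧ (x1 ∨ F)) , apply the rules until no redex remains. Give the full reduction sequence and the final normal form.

Answer: normal form = x1  (in 5 steps)

Reduction:
  start: ¬F ∧ ¬¬((x1 ∨ F) ∧ (x1 ∨ F))
  step 1: T ∧ ¬¬((x1 ∨ F) ∧ (x1 ∨ F))
  step 2: ¬¬((x1 ∨ F) ∧ (x1 ∨ F))
  step 3: (x1 ∨ F) ∧ (x1 ∨ F)
  step 4: x1 ∨ F
  step 5: x1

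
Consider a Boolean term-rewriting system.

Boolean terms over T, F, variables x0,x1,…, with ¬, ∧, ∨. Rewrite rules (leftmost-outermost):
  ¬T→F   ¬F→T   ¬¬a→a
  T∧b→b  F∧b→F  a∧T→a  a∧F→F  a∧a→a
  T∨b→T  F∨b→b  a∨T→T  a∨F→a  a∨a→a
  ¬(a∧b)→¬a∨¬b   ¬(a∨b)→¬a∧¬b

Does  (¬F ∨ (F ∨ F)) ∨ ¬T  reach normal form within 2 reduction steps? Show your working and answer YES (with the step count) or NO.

Answer: NO — after 2 steps the term is T ∨ ¬T, not yet normal

Working:
  start: (¬F ∨ (F ∨ F)) ∨ ¬T
  →1  (T ∨ (F ∨ F)) ∨ ¬T
  →2  T ∨ ¬T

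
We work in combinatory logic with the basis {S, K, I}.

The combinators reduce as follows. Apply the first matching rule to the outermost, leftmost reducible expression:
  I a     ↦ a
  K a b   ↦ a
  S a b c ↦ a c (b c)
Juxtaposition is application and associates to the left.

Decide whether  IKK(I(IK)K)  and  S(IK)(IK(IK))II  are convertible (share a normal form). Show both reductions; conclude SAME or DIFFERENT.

Term A:
  start: IKK(I(IK)K)
  [1] KK(I(IK)K)
  [2] K

Term B:
  start: S(IK)(IK(IK))II
  [1] IKI(IK(IK)I)I
  [2] KI(IK(IK)I)I
  [3] II
  [4] I

Answer: DIFFERENT — A ⇓ K, B ⇓ I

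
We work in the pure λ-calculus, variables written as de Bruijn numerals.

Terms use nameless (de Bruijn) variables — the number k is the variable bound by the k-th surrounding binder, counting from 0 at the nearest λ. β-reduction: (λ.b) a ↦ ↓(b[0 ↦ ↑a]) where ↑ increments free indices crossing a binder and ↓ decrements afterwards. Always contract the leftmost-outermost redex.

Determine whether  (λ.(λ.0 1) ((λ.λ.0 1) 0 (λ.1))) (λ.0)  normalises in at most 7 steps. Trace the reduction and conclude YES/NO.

Answer: YES — reaches normal form λ.0 in 6 ≤ 7 steps

Working:
  start: (λ.(λ.0 1) ((λ.λ.0 1) 0 (λ.1))) (λ.0)
  →1  (λ.0 (λ.0)) ((λ.λ.0 1) (λ.0) (λ.λ.0))
  →2  (λ.λ.0 1) (λ.0) (λ.λ.0) (λ.0)
  →3  (λ.0 (λ.0)) (λ.λ.0) (λ.0)
  →4  (λ.λ.0) (λ.0) (λ.0)
  →5  (λ.0) (λ.0)
  →6  λ.0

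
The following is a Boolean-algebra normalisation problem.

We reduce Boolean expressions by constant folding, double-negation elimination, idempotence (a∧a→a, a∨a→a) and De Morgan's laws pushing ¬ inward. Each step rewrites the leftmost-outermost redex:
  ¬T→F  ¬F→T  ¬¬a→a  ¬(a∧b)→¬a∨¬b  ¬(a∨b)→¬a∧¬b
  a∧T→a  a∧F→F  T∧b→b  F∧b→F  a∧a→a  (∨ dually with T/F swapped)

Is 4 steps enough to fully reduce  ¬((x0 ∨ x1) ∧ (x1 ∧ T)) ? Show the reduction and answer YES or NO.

Answer: NO — after 4 steps the term is (¬x0 ∧ ¬x1) ∨ (¬x1 ∨ F), not yet normal

Working:
  start: ¬((x0 ∨ x1) ∧ (x1 ∧ T))
  step 1: ¬(x0 ∨ x1) ∨ ¬(x1 ∧ T)
  step 2: (¬x0 ∧ ¬x1) ∨ ¬(x1 ∧ T)
  step 3: (¬x0 ∧ ¬x1) ∨ (¬x1 ∨ ¬T)
  step 4: (¬x0 ∧ ¬x1) ∨ (¬x1 ∨ F)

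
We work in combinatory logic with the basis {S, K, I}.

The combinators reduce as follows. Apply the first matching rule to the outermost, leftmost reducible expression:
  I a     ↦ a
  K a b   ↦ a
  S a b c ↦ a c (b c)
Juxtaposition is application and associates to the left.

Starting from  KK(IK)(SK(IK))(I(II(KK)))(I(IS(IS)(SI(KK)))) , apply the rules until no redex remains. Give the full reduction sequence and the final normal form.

  start: KK(IK)(SK(IK))(I(II(KK)))(I(IS(IS)(SI(KK))))
  [1] K(SK(IK))(I(II(KK)))(I(IS(IS)(SI(KK))))
  [2] SK(IK)(I(IS(IS)(SI(KK))))
  [3] K(I(IS(IS)(SI(KK))))(IK(I(IS(IS)(SI(KK)))))
  [4] I(IS(IS)(SI(KK)))
  [5] IS(IS)(SI(KK))
  [6] S(IS)(SI(KK))
  [7] SS(SI(KK))

Answer: normal form = SS(SI(KK))  (in 7 steps)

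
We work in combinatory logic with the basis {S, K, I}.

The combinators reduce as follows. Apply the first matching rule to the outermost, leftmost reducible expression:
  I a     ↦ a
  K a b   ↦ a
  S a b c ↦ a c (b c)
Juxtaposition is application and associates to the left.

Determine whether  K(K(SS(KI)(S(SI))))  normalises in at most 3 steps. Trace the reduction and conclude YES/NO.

Answer: YES — reaches normal form K(K(S(S(SI))I)) in 2 ≤ 3 steps

Derivation:
  start: K(K(SS(KI)(S(SI))))
  step 1: K(K(S(S(SI))(KI(S(SI)))))
  step 2: K(K(S(S(SI))I))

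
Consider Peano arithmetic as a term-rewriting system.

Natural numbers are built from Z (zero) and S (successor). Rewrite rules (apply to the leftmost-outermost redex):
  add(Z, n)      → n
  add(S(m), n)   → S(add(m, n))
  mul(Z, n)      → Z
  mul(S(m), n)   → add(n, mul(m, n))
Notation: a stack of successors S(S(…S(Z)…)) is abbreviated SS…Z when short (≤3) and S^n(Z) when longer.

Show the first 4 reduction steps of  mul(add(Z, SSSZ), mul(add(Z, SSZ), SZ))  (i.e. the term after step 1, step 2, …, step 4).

  start: mul(add(Z, SSSZ), mul(add(Z, SSZ), SZ))
  [1] mul(SSSZ, mul(add(Z, SSZ), SZ))
  [2] add(mul(add(Z, SSZ), SZ), mul(SSZ, mul(add(Z, SSZ), SZ)))
  [3] add(mul(SSZ, SZ), mul(SSZ, mul(add(Z, SSZ), SZ)))
  [4] add(add(SZ, mul(SZ, SZ)), mul(SSZ, mul(add(Z, SSZ), SZ)))

Answer: after 4 steps: add(add(SZ, mul(SZ, SZ)), mul(SSZ, mul(add(Z, SSZ), SZ)))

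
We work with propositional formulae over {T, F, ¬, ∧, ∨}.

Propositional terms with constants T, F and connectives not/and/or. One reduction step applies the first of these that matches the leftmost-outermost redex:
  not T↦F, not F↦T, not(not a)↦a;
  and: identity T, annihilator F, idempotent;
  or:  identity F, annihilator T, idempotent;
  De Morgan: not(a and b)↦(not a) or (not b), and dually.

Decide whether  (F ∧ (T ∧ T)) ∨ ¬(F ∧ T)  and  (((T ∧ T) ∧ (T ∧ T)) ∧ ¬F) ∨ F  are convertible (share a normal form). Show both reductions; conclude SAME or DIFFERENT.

Term A:
  start: (F ∧ (T ∧ T)) ∨ ¬(F ∧ T)
  [1] F ∨ ¬(F ∧ T)
  [2] ¬(F ∧ T)
  [3] ¬F ∨ ¬T
  [4] T ∨ ¬T
  [5] T

Term B:
  start: (((T ∧ T) ∧ (T ∧ T)) ∧ ¬F) ∨ F
  [1] ((T ∧ T) ∧ (T ∧ T)) ∧ ¬F
  [2] (T ∧ T) ∧ ¬F
  [3] T ∧ ¬F
  [4] ¬F
  [5] T

Answer: SAME — A ⇓ T, B ⇓ T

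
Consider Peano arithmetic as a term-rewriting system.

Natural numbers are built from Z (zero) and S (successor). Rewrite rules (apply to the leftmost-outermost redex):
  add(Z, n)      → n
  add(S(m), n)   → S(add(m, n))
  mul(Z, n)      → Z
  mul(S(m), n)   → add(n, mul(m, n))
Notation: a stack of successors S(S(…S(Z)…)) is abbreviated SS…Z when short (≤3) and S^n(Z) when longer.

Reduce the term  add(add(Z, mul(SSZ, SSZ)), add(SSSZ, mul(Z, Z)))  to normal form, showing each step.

  start: add(add(Z, mul(SSZ, SSZ)), add(SSSZ, mul(Z, Z)))
  →1  add(mul(SSZ, SSZ), add(SSSZ, mul(Z, Z)))
  →2  add(add(SSZ, mul(SZ, SSZ)), add(SSSZ, mul(Z, Z)))
  →3  add(S(add(SZ, mul(SZ, SSZ))), add(SSSZ, mul(Z, Z)))
  →4  S(add(add(SZ, mul(SZ, SSZ)), add(SSSZ, mul(Z, Z))))
  →5  S(add(S(add(Z, mul(SZ, SSZ))), add(SSSZ, mul(Z, Z))))
  →6  S(S(add(add(Z, mul(SZ, SSZ)), add(SSSZ, mul(Z, Z)))))
  →7  S(S(add(mul(SZ, SSZ), add(SSSZ, mul(Z, Z)))))
  →8  S(S(add(add(SSZ, mul(Z, SSZ)), add(SSSZ, mul(Z, Z)))))
  →9  S(S(add(S(add(SZ, mul(Z, SSZ))), add(SSSZ, mul(Z, Z)))))
  →10  S(S(S(add(add(SZ, mul(Z, SSZ)), add(SSSZ, mul(Z, Z))))))
  →11  S(S(S(add(S(add(Z, mul(Z, SSZ))), add(SSSZ, mul(Z, Z))))))
  →12  S(S(S(S(add(add(Z, mul(Z, SSZ)), add(SSSZ, mul(Z, Z)))))))
  →13  S(S(S(S(add(mul(Z, SSZ), add(SSSZ, mul(Z, Z)))))))
  →14  S(S(S(S(add(Z, add(SSSZ, mul(Z, Z)))))))
  →15  S(S(S(S(add(SSSZ, mul(Z, Z))))))
  →16  S(S(S(S(S(add(SSZ, mul(Z, Z)))))))
  →17  S(S(S(S(S(S(add(SZ, mul(Z, Z))))))))
  →18  S(S(S(S(S(S(S(add(Z, mul(Z, Z)))))))))
  →19  S(S(S(S(S(S(S(mul(Z, Z))))))))
  →20  S^7(Z)

Answer: normal form = S^7(Z)  (in 20 steps)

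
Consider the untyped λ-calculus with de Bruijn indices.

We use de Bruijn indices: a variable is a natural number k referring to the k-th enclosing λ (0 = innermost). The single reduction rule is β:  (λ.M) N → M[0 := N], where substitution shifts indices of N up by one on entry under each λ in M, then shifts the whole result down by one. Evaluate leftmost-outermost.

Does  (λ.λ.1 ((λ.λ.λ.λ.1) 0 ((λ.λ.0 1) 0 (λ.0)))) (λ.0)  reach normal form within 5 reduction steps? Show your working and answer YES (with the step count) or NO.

  start: (λ.λ.1 ((λ.λ.λ.λ.1) 0 ((λ.λ.0 1) 0 (λ.0)))) (λ.0)
  →1  λ.(λ.0) ((λ.λ.λ.λ.1) 0 ((λ.λ.0 1) 0 (λ.0)))
  →2  λ.(λ.λ.λ.λ.1) 0 ((λ.λ.0 1) 0 (λ.0))
  →3  λ.(λ.λ.λ.1) ((λ.λ.0 1) 0 (λ.0))
  →4  λ.λ.λ.1

Answer: YES — reaches normal form λ.λ.λ.1 in 4 ≤ 5 steps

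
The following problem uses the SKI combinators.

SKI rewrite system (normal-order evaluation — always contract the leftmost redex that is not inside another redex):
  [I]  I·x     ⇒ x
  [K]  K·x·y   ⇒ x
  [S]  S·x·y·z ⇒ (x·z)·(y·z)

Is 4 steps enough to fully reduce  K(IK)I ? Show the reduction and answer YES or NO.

  start: K(IK)I
  →1  IK
  →2  K

Answer: YES — reaches normal form K in 2 ≤ 4 steps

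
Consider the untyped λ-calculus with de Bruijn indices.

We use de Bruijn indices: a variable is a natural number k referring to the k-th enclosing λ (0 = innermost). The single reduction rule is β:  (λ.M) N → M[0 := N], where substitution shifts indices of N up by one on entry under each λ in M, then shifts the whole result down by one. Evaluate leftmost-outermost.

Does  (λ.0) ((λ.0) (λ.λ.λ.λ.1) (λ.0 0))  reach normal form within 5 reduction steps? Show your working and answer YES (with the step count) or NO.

Answer: YES — reaches normal form λ.λ.λ.1 in 3 ≤ 5 steps

Working:
  start: (λ.0) ((λ.0) (λ.λ.λ.λ.1) (λ.0 0))
  step 1: (λ.0) (λ.λ.λ.λ.1) (λ.0 0)
  step 2: (λ.λ.λ.λ.1) (λ.0 0)
  step 3: λ.λ.λ.1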